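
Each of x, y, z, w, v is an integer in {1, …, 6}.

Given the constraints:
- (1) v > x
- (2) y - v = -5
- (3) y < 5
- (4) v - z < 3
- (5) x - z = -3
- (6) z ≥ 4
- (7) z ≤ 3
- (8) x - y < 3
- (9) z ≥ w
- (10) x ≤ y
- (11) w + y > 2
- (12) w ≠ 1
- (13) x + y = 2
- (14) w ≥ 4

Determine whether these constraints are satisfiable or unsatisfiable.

Unsatisfiable

From constraints 9 and 14: z ≥ w and w ≥ 4, so z ≥ 4. From constraint 7: z ≤ 3. But 3 < 4, so no value of z works.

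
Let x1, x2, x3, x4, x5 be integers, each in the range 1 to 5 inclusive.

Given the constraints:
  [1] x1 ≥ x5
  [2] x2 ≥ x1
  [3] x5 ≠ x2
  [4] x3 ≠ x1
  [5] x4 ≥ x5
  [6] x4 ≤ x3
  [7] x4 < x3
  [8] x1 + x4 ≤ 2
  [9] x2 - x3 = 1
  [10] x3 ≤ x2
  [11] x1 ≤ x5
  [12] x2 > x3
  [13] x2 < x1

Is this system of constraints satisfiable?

Constraints 5, 7, 11, 12, and 13 give x1 ≤ x5, x5 ≤ x4, x4 < x3, x3 < x2, x2 < x1. Chaining: x1 ≤ x5 ≤ x4 < x3 < x2 < x1, which forces x1 < x1 — impossible.

Unsatisfiable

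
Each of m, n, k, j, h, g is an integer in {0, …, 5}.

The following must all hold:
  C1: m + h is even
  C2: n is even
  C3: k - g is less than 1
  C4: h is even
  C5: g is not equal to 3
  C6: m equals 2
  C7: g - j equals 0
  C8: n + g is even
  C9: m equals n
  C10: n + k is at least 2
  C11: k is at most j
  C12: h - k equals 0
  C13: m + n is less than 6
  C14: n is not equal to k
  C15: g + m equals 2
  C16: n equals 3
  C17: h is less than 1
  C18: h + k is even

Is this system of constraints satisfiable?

Unsatisfiable

Constraint 6 fixes m = 2 and constraint 16 fixes n = 3, but constraint 9 requires m = n. Since 2 ≠ 3, contradiction.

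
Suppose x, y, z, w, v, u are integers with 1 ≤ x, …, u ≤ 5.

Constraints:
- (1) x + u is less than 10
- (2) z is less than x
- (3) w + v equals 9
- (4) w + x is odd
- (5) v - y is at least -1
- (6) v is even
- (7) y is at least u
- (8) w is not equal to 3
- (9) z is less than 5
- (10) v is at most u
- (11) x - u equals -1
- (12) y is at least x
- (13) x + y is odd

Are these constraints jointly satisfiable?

Satisfiable

Setting (x, y, z, w, v, u) = (4, 5, 1, 5, 4, 5) satisfies everything: constraint 1: x + u = 9; constraint 3: w + v = 9, and the others follow.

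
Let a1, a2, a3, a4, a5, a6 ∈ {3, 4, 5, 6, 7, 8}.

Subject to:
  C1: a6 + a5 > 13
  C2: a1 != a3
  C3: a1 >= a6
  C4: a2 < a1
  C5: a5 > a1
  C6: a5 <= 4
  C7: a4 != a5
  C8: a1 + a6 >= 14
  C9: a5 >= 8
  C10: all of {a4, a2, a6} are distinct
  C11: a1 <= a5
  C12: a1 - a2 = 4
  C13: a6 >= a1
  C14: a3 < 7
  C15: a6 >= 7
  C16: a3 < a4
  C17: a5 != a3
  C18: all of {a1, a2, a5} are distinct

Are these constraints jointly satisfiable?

From constraints 3 and 15: a1 ≥ a6 and a6 ≥ 7, so a1 ≥ 7. From constraints 6 and 11: a1 ≤ a5 and a5 ≤ 4, so a1 ≤ 4. But 4 < 7, so no value of a1 works.

Unsatisfiable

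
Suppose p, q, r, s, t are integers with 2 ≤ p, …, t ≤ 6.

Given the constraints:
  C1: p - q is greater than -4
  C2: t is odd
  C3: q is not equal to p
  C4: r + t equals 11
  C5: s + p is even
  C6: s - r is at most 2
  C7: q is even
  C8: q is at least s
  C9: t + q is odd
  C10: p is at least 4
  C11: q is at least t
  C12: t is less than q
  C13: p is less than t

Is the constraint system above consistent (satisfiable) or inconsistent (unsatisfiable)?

One satisfying assignment is p = 4, q = 6, r = 6, s = 6, t = 5.
For the less obvious constraints — constraint 1: p - q = -2; constraint 4: r + t = 11 — and the others hold by inspection.

Satisfiable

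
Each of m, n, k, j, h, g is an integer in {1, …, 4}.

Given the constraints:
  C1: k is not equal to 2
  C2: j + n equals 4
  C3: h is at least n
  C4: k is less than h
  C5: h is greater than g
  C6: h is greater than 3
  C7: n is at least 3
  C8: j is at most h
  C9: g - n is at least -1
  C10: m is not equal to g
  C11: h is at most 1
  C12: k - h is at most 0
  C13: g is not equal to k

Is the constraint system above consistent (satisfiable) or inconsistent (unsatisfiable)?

From constraint 7: n ≥ 3. From constraints 3 and 11: n ≤ h and h ≤ 1, so n ≤ 1. But 1 < 3, so no value of n works.

Unsatisfiable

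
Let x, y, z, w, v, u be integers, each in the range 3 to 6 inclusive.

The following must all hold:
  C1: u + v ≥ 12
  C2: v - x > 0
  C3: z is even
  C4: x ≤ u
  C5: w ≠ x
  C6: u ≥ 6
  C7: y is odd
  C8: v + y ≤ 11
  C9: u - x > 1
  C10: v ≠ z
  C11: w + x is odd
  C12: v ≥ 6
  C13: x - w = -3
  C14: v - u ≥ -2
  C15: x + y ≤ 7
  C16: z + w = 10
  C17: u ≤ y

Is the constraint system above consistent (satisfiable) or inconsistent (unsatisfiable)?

Unsatisfiable

From constraint 12: v ≥ 6. From constraints 6 and 17: y ≥ u ≥ 6. Hence v + y ≥ 12. But constraint 8 requires v + y ≤ 11, and 11 < 12. Contradiction.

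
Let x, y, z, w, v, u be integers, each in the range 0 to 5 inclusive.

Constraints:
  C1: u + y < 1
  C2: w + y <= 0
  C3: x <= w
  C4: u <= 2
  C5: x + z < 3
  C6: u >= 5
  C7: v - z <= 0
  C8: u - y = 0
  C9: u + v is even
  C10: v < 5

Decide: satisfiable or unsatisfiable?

From constraint 6: u ≥ 5. From constraint 4: u ≤ 2. But 2 < 5, so no value of u works.

Unsatisfiable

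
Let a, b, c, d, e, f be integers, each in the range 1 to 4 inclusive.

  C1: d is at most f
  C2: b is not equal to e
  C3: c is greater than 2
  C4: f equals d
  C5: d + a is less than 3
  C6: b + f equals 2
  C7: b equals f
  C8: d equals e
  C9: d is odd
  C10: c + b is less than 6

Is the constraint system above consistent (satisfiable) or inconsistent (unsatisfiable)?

From constraints 4, 7, and 8, b = f = d = e, so b = e. But constraint 2 says b ≠ e. Contradiction.

Unsatisfiable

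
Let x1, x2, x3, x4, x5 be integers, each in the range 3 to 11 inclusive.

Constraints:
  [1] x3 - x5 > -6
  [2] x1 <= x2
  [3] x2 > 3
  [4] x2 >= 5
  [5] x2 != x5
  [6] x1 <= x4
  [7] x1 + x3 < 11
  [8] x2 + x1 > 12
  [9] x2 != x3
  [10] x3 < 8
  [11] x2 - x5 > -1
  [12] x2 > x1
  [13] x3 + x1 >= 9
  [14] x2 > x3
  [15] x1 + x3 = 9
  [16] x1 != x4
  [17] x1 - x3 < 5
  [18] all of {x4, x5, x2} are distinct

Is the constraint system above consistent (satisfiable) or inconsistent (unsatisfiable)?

One satisfying assignment is x1 = 6, x2 = 8, x3 = 3, x4 = 9, x5 = 6.
For the less obvious constraints — constraint 1: x3 - x5 = -3; constraint 7: x1 + x3 = 9 — and the others hold by inspection.

Satisfiable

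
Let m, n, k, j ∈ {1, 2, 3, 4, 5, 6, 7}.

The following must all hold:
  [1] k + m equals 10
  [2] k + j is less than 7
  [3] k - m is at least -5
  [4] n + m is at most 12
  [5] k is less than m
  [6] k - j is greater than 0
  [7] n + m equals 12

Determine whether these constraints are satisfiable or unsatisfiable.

Setting (m, n, k, j) = (6, 6, 4, 1) satisfies everything: constraint 1: k + m = 10; constraint 2: k + j = 5, and the others follow.

Satisfiable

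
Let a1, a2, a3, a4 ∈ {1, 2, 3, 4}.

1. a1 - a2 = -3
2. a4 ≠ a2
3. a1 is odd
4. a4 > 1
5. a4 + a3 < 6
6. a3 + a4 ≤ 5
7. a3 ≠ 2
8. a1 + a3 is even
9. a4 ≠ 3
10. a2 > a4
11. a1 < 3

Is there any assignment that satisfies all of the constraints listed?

Satisfiable

The assignment a1 = 1, a2 = 4, a3 = 3, a4 = 2 works:
  constraint 1 holds since a1 - a2 = -3.
  constraint 5 holds since a4 + a3 = 5.
  constraint 6 holds since a3 + a4 = 5.
The rest check out directly.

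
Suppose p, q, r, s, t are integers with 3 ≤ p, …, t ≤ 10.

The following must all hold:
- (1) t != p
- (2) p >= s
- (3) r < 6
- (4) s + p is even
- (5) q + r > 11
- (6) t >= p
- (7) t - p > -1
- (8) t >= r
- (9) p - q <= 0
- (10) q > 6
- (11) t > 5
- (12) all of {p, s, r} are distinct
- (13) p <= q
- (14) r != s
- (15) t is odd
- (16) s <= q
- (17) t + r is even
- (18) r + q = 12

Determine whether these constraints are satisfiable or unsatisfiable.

Try p = 7, q = 9, r = 3, s = 5, t = 9.
Check constraint 5: q + r = 12; constraint 7: t - p = 2. The remaining constraints are straightforward to verify.

Satisfiable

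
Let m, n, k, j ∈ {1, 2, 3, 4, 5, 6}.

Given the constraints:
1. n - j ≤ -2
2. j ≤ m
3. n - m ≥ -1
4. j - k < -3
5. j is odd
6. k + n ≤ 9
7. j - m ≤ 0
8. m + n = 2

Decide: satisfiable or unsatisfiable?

Unsatisfiable

Constraints 1, 3, and 7 give j − n ≥ 2, n − m ≥ -1, m − j ≥ 0.
Adding all 3 inequalities: the left sides telescope to 0, and the right sides sum to 2 + (-1) + 0 = 1. So 0 ≥ 1, which is false.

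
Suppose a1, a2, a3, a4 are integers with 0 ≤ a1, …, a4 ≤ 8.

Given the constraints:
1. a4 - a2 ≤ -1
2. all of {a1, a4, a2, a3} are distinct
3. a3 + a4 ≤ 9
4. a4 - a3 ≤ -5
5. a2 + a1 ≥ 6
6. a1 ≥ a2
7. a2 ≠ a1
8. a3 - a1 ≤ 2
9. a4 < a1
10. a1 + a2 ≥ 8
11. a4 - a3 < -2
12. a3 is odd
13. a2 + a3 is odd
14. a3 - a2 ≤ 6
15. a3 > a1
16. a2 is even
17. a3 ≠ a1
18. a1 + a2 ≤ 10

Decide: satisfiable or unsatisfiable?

Satisfiable

One satisfying assignment is a1 = 5, a2 = 4, a3 = 7, a4 = 2.
For the less obvious constraints — constraint 1: a4 - a2 = -2; constraint 3: a3 + a4 = 9 — and the others hold by inspection.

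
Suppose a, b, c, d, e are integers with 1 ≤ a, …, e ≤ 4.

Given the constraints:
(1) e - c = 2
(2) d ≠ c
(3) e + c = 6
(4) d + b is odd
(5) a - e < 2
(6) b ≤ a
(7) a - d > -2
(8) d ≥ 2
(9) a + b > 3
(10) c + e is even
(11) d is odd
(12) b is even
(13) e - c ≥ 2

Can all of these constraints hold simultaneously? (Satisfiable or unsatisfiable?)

Satisfiable

The assignment a = 3, b = 2, c = 2, d = 3, e = 4 works:
  constraint 1 holds since e - c = 2.
  constraint 3 holds since e + c = 6.
The rest check out directly.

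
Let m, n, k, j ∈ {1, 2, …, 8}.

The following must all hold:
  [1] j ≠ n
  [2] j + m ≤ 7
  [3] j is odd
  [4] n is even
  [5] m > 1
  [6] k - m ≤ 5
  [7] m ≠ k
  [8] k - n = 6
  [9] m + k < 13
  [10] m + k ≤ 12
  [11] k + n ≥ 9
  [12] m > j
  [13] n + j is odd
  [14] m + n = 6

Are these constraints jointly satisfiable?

One satisfying assignment is m = 4, n = 2, k = 8, j = 1.
For the less obvious constraints — constraint 2: j + m = 5; constraint 6: k - m = 4 — and the others hold by inspection.

Satisfiable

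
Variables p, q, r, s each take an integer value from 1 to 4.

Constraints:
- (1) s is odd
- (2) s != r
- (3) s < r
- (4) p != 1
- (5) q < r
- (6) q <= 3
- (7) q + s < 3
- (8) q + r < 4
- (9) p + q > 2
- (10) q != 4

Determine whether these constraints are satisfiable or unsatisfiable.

Take p = 4, q = 1, r = 2, s = 1. Then constraint 7: q + s = 2; constraint 8: q + r = 3; constraint 9: p + q = 5, and every other listed constraint is also met.

Satisfiable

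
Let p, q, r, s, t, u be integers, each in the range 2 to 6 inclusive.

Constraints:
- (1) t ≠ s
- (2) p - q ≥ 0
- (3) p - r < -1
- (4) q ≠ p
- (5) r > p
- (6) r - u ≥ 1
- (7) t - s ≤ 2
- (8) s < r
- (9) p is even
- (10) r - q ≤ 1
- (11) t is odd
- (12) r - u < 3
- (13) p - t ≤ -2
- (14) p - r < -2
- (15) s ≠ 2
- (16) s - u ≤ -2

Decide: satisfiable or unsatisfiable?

Constraints 2, 6, 7, 10, 13, and 16 give p − q ≥ 0, q − r ≥ -1, r − u ≥ 1, u − s ≥ 2, s − t ≥ -2, t − p ≥ 2.
Adding all 6 inequalities: the left sides telescope to 0, and the right sides sum to 0 + (-1) + 1 + 2 + (-2) + 2 = 2. So 0 ≥ 2, which is false.

Unsatisfiable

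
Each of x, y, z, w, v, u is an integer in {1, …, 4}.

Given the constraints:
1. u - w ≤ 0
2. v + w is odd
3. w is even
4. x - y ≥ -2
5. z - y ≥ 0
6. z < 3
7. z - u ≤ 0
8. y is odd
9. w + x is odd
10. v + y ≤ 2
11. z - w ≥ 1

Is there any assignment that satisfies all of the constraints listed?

Constraints 1, 7, and 11 give z − w ≥ 1, w − u ≥ 0, u − z ≥ 0.
Adding all 3 inequalities: the left sides telescope to 0, and the right sides sum to 1 + 0 + 0 = 1. So 0 ≥ 1, which is false.

Unsatisfiable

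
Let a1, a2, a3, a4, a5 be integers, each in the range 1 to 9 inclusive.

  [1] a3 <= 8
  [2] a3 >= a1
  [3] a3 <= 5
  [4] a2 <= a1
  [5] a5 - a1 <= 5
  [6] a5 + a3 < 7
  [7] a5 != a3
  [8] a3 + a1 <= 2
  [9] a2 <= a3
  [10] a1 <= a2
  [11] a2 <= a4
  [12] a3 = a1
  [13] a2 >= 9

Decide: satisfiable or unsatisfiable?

Unsatisfiable

From constraints 4 and 13: a1 ≥ a2 and a2 ≥ 9, so a1 ≥ 9. From constraints 1 and 2: a1 ≤ a3 and a3 ≤ 8, so a1 ≤ 8. But 8 < 9, so no value of a1 works.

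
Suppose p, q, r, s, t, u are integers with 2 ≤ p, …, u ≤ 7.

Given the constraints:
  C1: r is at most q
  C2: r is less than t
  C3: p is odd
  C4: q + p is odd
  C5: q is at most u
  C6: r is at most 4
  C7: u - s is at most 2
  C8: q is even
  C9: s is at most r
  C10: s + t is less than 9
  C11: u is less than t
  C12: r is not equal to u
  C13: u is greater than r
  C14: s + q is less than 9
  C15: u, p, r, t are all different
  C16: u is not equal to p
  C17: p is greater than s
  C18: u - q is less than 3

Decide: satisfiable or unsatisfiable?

Satisfiable

Setting (p, q, r, s, t, u) = (7, 4, 3, 3, 5, 4) satisfies everything: constraint 7: u - s = 1; constraint 10: s + t = 8, and the others follow.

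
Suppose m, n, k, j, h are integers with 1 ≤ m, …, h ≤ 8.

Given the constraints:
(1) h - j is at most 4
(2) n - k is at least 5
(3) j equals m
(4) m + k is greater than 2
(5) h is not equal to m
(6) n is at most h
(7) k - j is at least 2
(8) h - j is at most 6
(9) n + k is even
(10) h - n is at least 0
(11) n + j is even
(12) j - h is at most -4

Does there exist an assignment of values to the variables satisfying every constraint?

Constraints 2, 7, 8, and 10 give h − n ≥ 0, n − k ≥ 5, k − j ≥ 2, j − h ≥ -6.
Adding all 4 inequalities: the left sides telescope to 0, and the right sides sum to 0 + 5 + 2 + (-6) = 1. So 0 ≥ 1, which is false.

Unsatisfiable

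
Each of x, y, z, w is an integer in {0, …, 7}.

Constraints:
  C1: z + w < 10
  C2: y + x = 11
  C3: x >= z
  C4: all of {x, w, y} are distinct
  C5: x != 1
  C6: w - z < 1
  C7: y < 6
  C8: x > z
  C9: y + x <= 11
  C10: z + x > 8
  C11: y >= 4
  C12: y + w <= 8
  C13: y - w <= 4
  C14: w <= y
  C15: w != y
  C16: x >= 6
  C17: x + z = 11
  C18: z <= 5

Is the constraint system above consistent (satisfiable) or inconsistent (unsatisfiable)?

Satisfiable

The assignment x = 6, y = 5, z = 5, w = 3 works:
  constraint 1 holds since z + w = 8.
  constraint 2 holds since y + x = 11.
  constraint 6 holds since w - z = -2.
The rest check out directly.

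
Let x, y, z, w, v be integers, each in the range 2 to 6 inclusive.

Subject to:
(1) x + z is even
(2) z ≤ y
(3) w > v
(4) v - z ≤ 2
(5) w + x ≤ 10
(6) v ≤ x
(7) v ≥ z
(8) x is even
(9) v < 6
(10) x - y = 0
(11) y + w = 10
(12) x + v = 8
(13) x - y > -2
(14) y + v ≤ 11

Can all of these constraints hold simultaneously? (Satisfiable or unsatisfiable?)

Satisfiable

Try x = 4, y = 4, z = 2, w = 6, v = 4.
Check constraint 4: v - z = 2; constraint 5: w + x = 10. The remaining constraints are straightforward to verify.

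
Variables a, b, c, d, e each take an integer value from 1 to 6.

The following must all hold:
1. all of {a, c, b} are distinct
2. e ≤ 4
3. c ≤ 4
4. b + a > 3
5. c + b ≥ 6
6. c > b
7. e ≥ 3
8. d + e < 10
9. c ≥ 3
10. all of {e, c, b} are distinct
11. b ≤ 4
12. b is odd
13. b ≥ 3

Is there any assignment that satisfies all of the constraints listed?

Constraints 2, 3, 7, 9, 11, and 13 confine each of e, c, b to the 2 values {3, 4}.
Constraint 10 requires all 3 of them to be distinct, but only 2 values are available — impossible by the pigeonhole principle.

Unsatisfiable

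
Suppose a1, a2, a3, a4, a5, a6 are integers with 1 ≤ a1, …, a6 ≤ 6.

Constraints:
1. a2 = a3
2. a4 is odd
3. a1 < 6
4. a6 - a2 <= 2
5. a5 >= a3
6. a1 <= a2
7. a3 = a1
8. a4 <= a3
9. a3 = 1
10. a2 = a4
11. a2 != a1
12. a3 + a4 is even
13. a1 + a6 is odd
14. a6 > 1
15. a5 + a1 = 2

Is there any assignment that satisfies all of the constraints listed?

Unsatisfiable

From constraints 1 and 7, a2 = a3 = a1, so a2 = a1. But constraint 11 says a2 ≠ a1. Contradiction.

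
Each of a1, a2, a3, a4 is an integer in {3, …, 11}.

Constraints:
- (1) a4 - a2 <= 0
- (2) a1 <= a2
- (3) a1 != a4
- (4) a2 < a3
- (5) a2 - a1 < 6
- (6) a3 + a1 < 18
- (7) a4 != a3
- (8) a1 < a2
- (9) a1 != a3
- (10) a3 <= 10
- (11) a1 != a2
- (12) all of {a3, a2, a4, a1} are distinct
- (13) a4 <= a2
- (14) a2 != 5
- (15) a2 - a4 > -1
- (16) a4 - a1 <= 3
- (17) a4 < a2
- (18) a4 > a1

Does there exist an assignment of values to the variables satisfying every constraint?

Satisfiable

One satisfying assignment is a1 = 5, a2 = 9, a3 = 10, a4 = 8.
For the less obvious constraints — constraint 1: a4 - a2 = -1; constraint 5: a2 - a1 = 4; constraint 6: a3 + a1 = 15 — and the others hold by inspection.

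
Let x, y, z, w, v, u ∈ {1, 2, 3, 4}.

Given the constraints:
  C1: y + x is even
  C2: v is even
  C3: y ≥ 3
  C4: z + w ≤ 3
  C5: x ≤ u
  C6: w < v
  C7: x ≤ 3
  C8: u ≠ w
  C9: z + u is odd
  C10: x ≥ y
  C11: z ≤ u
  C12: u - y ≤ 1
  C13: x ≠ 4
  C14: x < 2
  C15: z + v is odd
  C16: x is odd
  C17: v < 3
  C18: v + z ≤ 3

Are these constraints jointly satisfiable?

From constraints 3 and 10: x ≥ y and y ≥ 3, so x ≥ 3. From constraint 14: x ≤ 1. But 1 < 3, so no value of x works.

Unsatisfiable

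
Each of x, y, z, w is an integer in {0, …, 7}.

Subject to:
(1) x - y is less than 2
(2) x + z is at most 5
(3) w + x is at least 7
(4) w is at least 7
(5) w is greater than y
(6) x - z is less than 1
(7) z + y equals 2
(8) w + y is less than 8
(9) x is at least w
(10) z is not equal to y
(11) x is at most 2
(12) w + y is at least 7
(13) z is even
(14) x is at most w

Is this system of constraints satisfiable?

From constraint 4: w ≥ 7. From constraints 9 and 11: w ≤ x and x ≤ 2, so w ≤ 2. But 2 < 7, so no value of w works.

Unsatisfiable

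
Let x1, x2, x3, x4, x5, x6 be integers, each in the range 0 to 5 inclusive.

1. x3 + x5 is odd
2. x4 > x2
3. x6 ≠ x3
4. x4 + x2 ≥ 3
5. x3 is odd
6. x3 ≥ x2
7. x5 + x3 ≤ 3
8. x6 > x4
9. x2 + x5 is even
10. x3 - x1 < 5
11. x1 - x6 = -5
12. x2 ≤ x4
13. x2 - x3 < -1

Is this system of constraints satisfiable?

Setting (x1, x2, x3, x4, x5, x6) = (0, 0, 3, 4, 0, 5) satisfies everything: constraint 4: x4 + x2 = 4; constraint 7: x5 + x3 = 3; constraint 10: x3 - x1 = 3, and the others follow.

Satisfiable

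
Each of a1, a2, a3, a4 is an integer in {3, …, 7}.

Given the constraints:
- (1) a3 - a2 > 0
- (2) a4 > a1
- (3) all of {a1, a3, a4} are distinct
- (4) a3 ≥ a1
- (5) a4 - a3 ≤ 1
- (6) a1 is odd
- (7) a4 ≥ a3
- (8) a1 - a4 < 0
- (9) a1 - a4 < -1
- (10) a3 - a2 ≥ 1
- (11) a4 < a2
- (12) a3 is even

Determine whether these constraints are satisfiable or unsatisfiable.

Unsatisfiable

Constraints 1, 7, and 11 give a2 < a3, a3 ≤ a4, a4 < a2. Chaining: a2 < a3 ≤ a4 < a2, which forces a2 < a2 — impossible.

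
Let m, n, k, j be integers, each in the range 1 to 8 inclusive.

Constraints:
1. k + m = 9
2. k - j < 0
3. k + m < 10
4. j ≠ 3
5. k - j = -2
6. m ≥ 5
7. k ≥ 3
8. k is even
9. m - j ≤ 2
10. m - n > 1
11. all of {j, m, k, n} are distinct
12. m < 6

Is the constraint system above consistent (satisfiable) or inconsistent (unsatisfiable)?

Setting (m, n, k, j) = (5, 3, 4, 6) satisfies everything: constraint 1: k + m = 9; constraint 2: k - j = -2, and the others follow.

Satisfiable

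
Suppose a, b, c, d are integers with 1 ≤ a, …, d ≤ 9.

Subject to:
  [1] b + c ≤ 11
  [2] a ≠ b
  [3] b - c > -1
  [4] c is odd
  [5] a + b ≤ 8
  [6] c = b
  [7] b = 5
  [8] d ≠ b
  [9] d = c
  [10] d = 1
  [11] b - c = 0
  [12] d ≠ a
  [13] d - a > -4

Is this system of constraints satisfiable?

Constraint 10 fixes d = 1 and constraint 7 fixes b = 5. Constraints 6 and 9 give d = c = b, so d = b. But 1 ≠ 5 — contradiction.

Unsatisfiable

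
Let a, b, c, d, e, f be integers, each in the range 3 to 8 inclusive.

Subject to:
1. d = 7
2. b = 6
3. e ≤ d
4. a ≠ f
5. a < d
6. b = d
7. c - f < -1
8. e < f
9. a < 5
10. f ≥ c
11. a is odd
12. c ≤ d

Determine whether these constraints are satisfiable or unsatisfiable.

Unsatisfiable

Constraint 2 fixes b = 6 and constraint 1 fixes d = 7, but constraint 6 requires b = d. Since 6 ≠ 7, contradiction.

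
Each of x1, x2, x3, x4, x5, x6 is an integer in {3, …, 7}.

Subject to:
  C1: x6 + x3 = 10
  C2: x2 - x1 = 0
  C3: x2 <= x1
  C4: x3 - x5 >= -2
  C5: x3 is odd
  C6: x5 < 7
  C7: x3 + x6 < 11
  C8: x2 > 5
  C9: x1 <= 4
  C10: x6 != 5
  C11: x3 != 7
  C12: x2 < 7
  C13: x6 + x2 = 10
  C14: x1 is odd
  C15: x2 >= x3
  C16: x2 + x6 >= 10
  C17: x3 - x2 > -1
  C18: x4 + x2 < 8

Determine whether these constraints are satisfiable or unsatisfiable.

Unsatisfiable

From constraint 8: x2 ≥ 6. From constraints 3 and 9: x2 ≤ x1 and x1 ≤ 4, so x2 ≤ 4. But 4 < 6, so no value of x2 works.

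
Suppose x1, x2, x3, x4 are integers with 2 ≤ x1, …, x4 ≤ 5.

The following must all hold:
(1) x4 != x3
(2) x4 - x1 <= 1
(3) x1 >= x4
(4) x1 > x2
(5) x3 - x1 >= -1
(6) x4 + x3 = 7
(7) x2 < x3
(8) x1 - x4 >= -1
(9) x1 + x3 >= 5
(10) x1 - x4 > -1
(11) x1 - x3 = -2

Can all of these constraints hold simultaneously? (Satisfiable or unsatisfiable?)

Try x1 = 3, x2 = 2, x3 = 5, x4 = 2.
Check constraint 2: x4 - x1 = -1; constraint 5: x3 - x1 = 2. The remaining constraints are straightforward to verify.

Satisfiable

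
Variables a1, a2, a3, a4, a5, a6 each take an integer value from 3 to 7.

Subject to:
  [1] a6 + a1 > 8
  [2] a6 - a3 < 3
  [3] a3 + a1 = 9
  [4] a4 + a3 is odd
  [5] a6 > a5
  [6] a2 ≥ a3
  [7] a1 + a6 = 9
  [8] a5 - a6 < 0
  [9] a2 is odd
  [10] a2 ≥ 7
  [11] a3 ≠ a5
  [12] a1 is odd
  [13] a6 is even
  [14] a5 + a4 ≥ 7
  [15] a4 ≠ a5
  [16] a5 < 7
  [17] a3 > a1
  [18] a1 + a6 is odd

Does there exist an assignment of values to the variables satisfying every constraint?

Try a1 = 3, a2 = 7, a3 = 6, a4 = 7, a5 = 3, a6 = 6.
Check constraint 1: a6 + a1 = 9; constraint 2: a6 - a3 = 0; constraint 3: a3 + a1 = 9. The remaining constraints are straightforward to verify.

Satisfiable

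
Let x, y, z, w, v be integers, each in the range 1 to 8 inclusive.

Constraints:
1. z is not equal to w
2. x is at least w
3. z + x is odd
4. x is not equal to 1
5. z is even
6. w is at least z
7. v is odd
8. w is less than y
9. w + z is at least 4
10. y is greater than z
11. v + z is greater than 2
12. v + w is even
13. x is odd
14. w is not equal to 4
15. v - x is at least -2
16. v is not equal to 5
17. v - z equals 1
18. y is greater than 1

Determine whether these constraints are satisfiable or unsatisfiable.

Satisfiable

The assignment x = 5, y = 4, z = 2, w = 3, v = 3 works:
  constraint 9 holds since w + z = 5.
  constraint 11 holds since v + z = 5.
  constraint 15 holds since v - x = -2.
The rest check out directly.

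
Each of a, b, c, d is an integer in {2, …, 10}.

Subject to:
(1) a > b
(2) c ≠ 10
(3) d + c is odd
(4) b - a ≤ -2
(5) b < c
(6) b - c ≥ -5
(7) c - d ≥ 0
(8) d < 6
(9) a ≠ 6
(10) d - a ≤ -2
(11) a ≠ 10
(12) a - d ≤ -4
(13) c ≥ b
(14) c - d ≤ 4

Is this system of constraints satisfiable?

Constraints 4, 6, 7, and 12 give d − a ≥ 4, a − b ≥ 2, b − c ≥ -5, c − d ≥ 0.
Adding all 4 inequalities: the left sides telescope to 0, and the right sides sum to 4 + 2 + (-5) + 0 = 1. So 0 ≥ 1, which is false.

Unsatisfiable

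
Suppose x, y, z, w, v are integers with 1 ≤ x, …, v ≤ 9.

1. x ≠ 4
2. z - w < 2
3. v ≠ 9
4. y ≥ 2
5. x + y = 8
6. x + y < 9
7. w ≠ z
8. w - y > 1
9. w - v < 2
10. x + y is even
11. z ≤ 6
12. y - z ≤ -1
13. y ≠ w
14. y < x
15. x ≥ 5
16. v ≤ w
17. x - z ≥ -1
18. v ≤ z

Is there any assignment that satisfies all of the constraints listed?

The assignment x = 5, y = 3, z = 6, w = 5, v = 5 works:
  constraint 2 holds since z - w = 1.
  constraint 5 holds since x + y = 8.
  constraint 6 holds since x + y = 8.
The rest check out directly.

Satisfiable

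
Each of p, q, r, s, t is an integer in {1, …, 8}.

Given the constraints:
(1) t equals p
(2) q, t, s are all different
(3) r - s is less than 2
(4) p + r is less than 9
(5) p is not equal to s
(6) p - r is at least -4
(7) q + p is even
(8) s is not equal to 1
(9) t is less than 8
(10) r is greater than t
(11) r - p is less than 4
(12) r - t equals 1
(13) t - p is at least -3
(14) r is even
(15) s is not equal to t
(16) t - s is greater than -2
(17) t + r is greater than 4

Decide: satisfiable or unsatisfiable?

Satisfiable

Try p = 3, q = 7, r = 4, s = 4, t = 3.
Check constraint 3: r - s = 0; constraint 4: p + r = 7; constraint 6: p - r = -1. The remaining constraints are straightforward to verify.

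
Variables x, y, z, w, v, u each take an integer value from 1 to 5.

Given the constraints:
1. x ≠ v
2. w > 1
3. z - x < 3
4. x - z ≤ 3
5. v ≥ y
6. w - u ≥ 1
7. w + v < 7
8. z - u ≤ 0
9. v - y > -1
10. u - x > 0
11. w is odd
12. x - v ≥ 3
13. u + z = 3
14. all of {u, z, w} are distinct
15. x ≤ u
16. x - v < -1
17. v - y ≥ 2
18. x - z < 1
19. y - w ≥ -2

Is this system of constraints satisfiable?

Unsatisfiable

Constraints 4, 6, 8, 12, 17, and 19 give y − w ≥ -2, w − u ≥ 1, u − z ≥ 0, z − x ≥ -3, x − v ≥ 3, v − y ≥ 2.
Adding all 6 inequalities: the left sides telescope to 0, and the right sides sum to (-2) + 1 + 0 + (-3) + 3 + 2 = 1. So 0 ≥ 1, which is false.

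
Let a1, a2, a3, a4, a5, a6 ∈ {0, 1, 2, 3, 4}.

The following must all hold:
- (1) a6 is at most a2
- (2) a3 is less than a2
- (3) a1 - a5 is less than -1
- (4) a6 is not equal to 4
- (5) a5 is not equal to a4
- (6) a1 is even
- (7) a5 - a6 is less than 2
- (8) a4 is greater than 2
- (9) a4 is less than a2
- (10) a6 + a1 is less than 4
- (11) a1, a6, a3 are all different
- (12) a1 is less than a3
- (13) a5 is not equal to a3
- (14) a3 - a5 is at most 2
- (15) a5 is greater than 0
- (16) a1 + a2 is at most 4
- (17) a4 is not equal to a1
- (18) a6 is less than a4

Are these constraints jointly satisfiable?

Setting (a1, a2, a3, a4, a5, a6) = (0, 4, 1, 3, 2, 2) satisfies everything: constraint 3: a1 - a5 = -2; constraint 7: a5 - a6 = 0; constraint 10: a6 + a1 = 2, and the others follow.

Satisfiable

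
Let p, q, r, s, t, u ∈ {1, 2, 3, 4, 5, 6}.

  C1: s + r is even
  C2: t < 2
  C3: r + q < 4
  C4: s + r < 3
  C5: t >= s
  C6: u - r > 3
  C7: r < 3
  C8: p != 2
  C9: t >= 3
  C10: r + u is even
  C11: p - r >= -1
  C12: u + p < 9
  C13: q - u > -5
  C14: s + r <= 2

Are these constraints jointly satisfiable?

Unsatisfiable

From constraint 9: t ≥ 3. From constraint 2: t ≤ 1. But 1 < 3, so no value of t works.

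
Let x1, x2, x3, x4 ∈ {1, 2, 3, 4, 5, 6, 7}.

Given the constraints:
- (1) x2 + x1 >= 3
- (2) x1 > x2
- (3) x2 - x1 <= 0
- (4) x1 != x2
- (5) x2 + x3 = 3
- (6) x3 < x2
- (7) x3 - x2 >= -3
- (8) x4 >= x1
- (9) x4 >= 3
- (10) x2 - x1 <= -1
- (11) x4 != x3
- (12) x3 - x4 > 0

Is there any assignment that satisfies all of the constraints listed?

Constraints 6, 8, 10, and 12 give x4 < x3, x3 < x2, x2 < x1, x1 ≤ x4. Chaining: x4 < x3 < x2 < x1 ≤ x4, which forces x4 < x4 — impossible.

Unsatisfiable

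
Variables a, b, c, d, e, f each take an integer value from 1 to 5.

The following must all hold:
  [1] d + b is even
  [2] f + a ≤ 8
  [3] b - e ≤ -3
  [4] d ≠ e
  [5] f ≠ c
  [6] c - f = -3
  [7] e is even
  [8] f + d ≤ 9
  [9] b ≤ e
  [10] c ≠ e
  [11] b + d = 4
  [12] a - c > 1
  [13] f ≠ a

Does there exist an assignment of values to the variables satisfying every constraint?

Take a = 3, b = 1, c = 1, d = 3, e = 4, f = 4. Then constraint 2: f + a = 7; constraint 3: b - e = -3, and every other listed constraint is also met.

Satisfiable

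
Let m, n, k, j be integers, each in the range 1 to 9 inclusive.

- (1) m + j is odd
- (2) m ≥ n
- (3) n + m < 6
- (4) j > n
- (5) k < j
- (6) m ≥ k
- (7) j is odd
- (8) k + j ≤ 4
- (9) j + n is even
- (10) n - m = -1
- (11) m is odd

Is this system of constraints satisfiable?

Constraint 11 makes m odd and constraint 7 makes j odd, so m + j must be even. Constraint 1 says m + j is odd — contradiction.

Unsatisfiable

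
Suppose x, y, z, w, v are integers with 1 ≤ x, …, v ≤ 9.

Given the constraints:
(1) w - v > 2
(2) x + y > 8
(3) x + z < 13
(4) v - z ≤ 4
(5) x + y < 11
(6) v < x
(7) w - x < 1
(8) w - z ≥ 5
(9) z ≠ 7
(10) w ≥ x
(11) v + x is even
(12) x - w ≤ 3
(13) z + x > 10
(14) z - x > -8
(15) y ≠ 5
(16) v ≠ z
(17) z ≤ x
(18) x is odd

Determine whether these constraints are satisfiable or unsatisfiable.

Satisfiable

Try x = 9, y = 1, z = 3, w = 9, v = 5.
Check constraint 1: w - v = 4; constraint 2: x + y = 10. The remaining constraints are straightforward to verify.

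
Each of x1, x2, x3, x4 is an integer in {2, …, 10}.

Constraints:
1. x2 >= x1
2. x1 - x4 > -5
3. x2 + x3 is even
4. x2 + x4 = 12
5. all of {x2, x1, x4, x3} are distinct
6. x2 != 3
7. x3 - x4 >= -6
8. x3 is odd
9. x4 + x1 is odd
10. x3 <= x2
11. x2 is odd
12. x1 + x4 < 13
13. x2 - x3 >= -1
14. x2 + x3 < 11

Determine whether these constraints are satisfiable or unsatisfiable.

One satisfying assignment is x1 = 4, x2 = 5, x3 = 3, x4 = 7.
For the less obvious constraints — constraint 2: x1 - x4 = -3; constraint 4: x2 + x4 = 12 — and the others hold by inspection.

Satisfiable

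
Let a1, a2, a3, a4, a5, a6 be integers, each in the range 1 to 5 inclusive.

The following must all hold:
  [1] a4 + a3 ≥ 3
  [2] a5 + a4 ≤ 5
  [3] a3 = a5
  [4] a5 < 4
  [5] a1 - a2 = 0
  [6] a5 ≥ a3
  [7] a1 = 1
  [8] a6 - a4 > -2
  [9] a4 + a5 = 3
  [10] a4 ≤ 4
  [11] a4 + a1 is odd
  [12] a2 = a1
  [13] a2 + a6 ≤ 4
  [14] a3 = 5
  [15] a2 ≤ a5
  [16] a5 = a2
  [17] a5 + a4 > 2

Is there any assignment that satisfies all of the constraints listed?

Constraint 14 fixes a3 = 5 and constraint 7 fixes a1 = 1. Constraints 3, 12, and 16 give a3 = a5 = a2 = a1, so a3 = a1. But 5 ≠ 1 — contradiction.

Unsatisfiable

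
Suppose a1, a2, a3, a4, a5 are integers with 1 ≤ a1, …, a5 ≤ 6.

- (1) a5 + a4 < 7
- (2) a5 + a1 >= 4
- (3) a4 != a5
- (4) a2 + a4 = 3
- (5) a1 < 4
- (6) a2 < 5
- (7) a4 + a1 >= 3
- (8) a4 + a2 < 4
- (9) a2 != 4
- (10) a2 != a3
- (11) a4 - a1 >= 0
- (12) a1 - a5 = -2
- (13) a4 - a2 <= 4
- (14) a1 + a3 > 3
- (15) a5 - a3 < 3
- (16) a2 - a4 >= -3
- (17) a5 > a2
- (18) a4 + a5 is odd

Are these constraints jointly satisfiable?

Take a1 = 1, a2 = 1, a3 = 3, a4 = 2, a5 = 3. Then constraint 1: a5 + a4 = 5; constraint 2: a5 + a1 = 4, and every other listed constraint is also met.

Satisfiable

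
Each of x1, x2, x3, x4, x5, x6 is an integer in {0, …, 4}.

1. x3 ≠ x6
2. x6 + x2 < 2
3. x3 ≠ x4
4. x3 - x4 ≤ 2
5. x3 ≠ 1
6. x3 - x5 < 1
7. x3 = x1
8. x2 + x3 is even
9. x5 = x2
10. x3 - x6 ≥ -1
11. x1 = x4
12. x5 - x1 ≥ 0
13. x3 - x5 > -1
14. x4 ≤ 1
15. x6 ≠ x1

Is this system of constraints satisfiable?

From constraints 7 and 11, x3 = x1 = x4, so x3 = x4. But constraint 3 says x3 ≠ x4. Contradiction.

Unsatisfiable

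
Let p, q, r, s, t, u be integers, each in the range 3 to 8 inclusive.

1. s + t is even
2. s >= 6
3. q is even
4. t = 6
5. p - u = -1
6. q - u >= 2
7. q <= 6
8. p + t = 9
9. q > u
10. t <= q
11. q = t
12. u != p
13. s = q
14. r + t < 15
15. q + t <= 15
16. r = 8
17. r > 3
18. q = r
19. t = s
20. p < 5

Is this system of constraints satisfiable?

Unsatisfiable

Constraint 4 fixes t = 6 and constraint 16 fixes r = 8. Constraints 13, 18, and 19 give t = s = q = r, so t = r. But 6 ≠ 8 — contradiction.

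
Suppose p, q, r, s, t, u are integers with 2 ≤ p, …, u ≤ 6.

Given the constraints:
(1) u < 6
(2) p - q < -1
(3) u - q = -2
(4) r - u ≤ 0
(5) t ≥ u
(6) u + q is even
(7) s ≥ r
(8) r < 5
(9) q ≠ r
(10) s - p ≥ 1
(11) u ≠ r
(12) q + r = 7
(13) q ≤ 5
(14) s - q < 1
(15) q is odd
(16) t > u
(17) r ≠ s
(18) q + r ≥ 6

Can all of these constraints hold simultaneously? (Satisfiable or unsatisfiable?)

One satisfying assignment is p = 2, q = 5, r = 2, s = 3, t = 6, u = 3.
For the less obvious constraints — constraint 2: p - q = -3; constraint 3: u - q = -2 — and the others hold by inspection.

Satisfiable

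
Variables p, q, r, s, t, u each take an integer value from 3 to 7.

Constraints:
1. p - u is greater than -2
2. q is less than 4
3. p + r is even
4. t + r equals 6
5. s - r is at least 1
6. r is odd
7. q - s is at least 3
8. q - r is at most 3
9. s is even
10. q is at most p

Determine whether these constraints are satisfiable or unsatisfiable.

Unsatisfiable

Constraints 5, 7, and 8 give q − s ≥ 3, s − r ≥ 1, r − q ≥ -3.
Adding all 3 inequalities: the left sides telescope to 0, and the right sides sum to 3 + 1 + (-3) = 1. So 0 ≥ 1, which is false.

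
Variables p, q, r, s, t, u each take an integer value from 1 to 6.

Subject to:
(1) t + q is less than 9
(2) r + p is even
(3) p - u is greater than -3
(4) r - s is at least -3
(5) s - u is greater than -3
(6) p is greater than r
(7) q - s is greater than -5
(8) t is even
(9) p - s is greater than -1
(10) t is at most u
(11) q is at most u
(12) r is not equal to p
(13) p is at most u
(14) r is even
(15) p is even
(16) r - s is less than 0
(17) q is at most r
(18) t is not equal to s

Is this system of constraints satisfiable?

Take p = 6, q = 3, r = 4, s = 6, t = 4, u = 6. Then constraint 1: t + q = 7; constraint 3: p - u = 0; constraint 4: r - s = -2, and every other listed constraint is also met.

Satisfiable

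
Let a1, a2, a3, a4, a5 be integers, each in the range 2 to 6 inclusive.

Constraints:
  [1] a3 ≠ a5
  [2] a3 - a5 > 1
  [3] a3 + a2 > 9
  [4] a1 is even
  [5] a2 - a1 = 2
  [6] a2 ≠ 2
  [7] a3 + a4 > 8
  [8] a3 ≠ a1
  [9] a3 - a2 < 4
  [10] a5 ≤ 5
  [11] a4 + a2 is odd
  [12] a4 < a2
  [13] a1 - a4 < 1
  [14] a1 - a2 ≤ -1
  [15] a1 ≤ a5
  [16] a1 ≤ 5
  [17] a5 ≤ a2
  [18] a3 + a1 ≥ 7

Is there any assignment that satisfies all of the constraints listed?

Try a1 = 2, a2 = 4, a3 = 6, a4 = 3, a5 = 3.
Check constraint 2: a3 - a5 = 3; constraint 3: a3 + a2 = 10; constraint 5: a2 - a1 = 2. The remaining constraints are straightforward to verify.

Satisfiable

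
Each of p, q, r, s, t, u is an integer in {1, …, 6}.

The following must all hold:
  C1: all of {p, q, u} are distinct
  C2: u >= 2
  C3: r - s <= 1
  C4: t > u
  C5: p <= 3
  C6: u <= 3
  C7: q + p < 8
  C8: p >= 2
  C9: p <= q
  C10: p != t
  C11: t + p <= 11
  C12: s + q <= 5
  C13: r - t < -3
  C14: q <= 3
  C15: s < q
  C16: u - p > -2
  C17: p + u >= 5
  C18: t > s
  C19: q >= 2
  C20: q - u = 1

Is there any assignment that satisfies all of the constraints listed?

Constraints 2, 5, 6, 8, 14, and 19 confine each of p, q, u to the 2 values {2, 3}.
Constraint 1 requires all 3 of them to be distinct, but only 2 values are available — impossible by the pigeonhole principle.

Unsatisfiable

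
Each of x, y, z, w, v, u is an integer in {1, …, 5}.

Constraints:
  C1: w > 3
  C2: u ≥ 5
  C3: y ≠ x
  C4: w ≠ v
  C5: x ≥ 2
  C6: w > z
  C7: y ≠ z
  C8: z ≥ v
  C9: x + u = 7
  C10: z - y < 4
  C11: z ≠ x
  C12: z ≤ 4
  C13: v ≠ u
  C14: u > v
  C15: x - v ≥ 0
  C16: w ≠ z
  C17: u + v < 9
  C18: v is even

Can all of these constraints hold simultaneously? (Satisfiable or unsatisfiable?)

One satisfying assignment is x = 2, y = 1, z = 4, w = 5, v = 2, u = 5.
For the less obvious constraints — constraint 9: x + u = 7; constraint 10: z - y = 3; constraint 15: x - v = 0 — and the others hold by inspection.

Satisfiable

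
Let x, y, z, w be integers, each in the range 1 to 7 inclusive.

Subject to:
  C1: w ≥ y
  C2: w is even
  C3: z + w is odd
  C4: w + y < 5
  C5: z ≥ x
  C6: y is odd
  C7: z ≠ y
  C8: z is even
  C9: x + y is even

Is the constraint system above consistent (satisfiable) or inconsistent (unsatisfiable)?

Constraint 8 makes z even and constraint 2 makes w even, so z + w must be even. Constraint 3 says z + w is odd — contradiction.

Unsatisfiable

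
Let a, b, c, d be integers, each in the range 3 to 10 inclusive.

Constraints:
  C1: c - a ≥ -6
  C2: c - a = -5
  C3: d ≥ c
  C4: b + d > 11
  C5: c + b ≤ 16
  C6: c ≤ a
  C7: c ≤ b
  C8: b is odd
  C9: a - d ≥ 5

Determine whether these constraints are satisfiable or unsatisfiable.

Take a = 9, b = 9, c = 4, d = 4. Then constraint 1: c - a = -5; constraint 2: c - a = -5; constraint 4: b + d = 13, and every other listed constraint is also met.

Satisfiable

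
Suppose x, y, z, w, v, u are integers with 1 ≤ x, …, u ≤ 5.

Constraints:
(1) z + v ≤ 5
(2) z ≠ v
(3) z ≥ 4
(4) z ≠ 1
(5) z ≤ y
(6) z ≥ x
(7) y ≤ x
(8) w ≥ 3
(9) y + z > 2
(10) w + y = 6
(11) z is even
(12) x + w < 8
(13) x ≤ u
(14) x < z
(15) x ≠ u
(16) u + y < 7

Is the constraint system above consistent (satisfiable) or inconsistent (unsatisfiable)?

Unsatisfiable

From constraint 8: w ≥ 3. From constraints 3 and 5: y ≥ z ≥ 4. Hence w + y ≥ 7. But constraint 10 requires w + y = 6, and 6 < 7. Contradiction.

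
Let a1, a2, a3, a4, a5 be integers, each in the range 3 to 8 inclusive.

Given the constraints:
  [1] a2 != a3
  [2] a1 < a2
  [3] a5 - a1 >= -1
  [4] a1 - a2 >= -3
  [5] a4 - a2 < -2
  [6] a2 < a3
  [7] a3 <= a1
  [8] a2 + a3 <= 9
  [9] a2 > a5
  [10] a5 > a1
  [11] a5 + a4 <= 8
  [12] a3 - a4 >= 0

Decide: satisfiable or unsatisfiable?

Unsatisfiable

Constraints 6, 7, 9, and 10 give a3 ≤ a1, a1 < a5, a5 < a2, a2 < a3. Chaining: a3 ≤ a1 < a5 < a2 < a3, which forces a3 < a3 — impossible.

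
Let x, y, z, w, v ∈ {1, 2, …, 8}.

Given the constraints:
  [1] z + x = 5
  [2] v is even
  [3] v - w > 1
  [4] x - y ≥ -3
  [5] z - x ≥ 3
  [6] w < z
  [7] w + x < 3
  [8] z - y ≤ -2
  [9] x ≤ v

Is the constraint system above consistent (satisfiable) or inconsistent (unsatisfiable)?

Constraints 4, 5, and 8 give x − y ≥ -3, y − z ≥ 2, z − x ≥ 3.
Adding all 3 inequalities: the left sides telescope to 0, and the right sides sum to (-3) + 2 + 3 = 2. So 0 ≥ 2, which is false.

Unsatisfiable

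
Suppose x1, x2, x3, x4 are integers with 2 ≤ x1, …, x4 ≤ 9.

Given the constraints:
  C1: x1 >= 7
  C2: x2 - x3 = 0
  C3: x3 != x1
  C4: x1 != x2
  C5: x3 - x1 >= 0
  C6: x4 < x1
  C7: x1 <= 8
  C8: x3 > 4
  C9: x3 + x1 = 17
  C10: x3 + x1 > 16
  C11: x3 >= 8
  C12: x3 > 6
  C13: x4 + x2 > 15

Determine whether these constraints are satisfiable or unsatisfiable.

Setting (x1, x2, x3, x4) = (8, 9, 9, 7) satisfies everything: constraint 2: x2 - x3 = 0; constraint 5: x3 - x1 = 1, and the others follow.

Satisfiable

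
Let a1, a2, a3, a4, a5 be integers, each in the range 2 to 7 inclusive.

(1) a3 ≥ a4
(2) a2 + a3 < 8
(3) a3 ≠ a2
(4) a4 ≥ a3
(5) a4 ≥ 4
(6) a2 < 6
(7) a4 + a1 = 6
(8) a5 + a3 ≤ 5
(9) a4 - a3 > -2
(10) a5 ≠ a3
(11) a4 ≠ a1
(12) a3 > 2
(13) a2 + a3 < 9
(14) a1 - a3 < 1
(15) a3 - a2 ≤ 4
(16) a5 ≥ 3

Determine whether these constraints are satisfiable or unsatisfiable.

From constraint 16: a5 ≥ 3. From constraints 1 and 5: a3 ≥ a4 ≥ 4. Hence a5 + a3 ≥ 7. But constraint 8 requires a5 + a3 ≤ 5, and 5 < 7. Contradiction.

Unsatisfiable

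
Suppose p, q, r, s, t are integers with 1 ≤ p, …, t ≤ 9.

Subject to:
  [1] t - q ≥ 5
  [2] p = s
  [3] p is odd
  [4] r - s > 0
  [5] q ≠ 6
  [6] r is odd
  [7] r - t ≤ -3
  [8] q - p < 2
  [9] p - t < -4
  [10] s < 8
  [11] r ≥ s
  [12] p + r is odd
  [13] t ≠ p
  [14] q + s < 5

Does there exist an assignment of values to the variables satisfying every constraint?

Unsatisfiable

Constraint 3 makes p odd and constraint 6 makes r odd, so p + r must be even. Constraint 12 says p + r is odd — contradiction.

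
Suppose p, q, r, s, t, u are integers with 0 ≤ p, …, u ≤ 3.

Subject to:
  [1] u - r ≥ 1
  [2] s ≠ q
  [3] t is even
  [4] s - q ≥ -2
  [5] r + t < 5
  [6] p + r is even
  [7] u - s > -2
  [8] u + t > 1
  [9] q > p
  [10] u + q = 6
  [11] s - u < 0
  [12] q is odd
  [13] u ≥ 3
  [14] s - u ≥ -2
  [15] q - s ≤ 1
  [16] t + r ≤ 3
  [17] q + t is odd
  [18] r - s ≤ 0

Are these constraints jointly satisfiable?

Satisfiable

The assignment p = 0, q = 3, r = 2, s = 2, t = 0, u = 3 works:
  constraint 1 holds since u - r = 1.
  constraint 4 holds since s - q = -1.
  constraint 5 holds since r + t = 2.
The rest check out directly.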